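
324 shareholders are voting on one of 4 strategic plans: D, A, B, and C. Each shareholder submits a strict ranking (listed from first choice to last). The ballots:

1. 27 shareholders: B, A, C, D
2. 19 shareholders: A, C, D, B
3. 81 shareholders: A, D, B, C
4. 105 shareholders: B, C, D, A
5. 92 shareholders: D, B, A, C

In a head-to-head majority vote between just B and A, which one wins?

Voters preferring B to A: 224; preferring A to B: 100.
B wins the head-to-head.

B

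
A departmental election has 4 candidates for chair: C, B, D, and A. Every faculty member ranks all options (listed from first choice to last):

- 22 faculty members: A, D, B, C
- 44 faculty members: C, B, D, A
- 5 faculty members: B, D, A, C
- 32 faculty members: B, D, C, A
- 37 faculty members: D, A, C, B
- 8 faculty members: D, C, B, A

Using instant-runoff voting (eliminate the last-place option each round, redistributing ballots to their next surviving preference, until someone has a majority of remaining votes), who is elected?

D

Round 1: C 44, B 37, D 45, A 22. Eliminate A.
Round 2: C 44, B 37, D 67. Eliminate B.
Round 3: C 44, D 104. D has a majority.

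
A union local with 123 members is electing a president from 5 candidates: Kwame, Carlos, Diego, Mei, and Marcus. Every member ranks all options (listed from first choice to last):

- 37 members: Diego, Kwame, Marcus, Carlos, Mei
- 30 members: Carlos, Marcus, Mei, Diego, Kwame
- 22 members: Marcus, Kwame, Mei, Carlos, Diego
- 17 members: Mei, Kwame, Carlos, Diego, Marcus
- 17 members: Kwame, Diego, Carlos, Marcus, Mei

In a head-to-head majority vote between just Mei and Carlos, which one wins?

Voters preferring Mei to Carlos: 39; preferring Carlos to Mei: 84.
Carlos wins the head-to-head.

Carlos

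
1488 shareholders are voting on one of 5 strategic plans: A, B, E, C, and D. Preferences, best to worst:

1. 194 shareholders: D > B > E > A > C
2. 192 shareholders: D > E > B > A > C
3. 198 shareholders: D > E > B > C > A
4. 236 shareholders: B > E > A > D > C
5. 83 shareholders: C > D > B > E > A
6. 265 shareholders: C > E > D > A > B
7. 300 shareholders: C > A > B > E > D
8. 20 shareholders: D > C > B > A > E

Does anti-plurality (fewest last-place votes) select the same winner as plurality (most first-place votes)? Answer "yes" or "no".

no

Anti-plurality — last-place votes: A 281, B 265, E 20, C 622, D 300. Winner: E.
Plurality — first-place votes: A 0, B 236, E 0, C 648, D 604. Winner: C.
The two methods disagree.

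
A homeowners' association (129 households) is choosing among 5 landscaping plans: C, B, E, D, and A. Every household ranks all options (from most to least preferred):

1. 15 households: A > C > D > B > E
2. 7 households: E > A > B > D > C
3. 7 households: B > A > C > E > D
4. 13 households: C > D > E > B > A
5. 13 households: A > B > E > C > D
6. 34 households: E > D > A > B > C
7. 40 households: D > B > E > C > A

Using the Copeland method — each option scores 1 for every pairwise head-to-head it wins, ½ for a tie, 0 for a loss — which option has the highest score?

C: loses to B, E, D, and A → score 0.
B: beats C and E; loses to D and A → score 2.
E: beats C and A; loses to B and D → score 2.
D: beats C, B, E, and A → score 4.
A: beats C and B; loses to E and D → score 2.
D has the best pairwise record.

D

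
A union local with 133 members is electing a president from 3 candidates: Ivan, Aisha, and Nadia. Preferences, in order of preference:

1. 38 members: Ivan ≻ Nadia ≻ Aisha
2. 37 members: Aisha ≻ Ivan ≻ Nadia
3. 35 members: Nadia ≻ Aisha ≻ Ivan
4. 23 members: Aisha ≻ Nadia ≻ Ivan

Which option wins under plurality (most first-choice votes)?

First-place votes: Ivan 38, Aisha 60, Nadia 35.
Aisha has the most first-place votes.

Aisha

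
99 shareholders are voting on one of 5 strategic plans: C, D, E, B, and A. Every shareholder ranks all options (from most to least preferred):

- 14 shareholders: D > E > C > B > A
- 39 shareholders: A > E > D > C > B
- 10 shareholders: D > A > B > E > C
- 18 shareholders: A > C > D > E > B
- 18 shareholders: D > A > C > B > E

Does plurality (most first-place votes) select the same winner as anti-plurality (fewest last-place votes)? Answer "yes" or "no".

Plurality — first-place votes: C 0, D 42, E 0, B 0, A 57. Winner: A.
Anti-plurality — last-place votes: C 10, D 0, E 18, B 57, A 14. Winner: D.
The two methods disagree.

no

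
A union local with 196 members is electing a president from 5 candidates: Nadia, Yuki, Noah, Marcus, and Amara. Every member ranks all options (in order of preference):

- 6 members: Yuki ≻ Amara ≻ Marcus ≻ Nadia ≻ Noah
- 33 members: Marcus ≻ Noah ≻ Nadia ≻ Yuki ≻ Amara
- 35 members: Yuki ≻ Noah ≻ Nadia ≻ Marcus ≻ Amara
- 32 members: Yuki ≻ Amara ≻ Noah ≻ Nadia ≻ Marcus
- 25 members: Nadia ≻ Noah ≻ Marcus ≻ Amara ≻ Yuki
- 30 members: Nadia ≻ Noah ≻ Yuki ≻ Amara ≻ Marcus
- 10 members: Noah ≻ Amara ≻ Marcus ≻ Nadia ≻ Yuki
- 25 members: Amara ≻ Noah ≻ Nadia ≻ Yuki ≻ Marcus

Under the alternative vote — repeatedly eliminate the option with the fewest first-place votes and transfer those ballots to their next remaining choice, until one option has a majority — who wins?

Nadia

Round 1: Nadia 55, Yuki 73, Noah 10, Marcus 33, Amara 25. Eliminate Noah.
Round 2: Nadia 55, Yuki 73, Marcus 33, Amara 35. Eliminate Marcus.
Round 3: Nadia 88, Yuki 73, Amara 35. Eliminate Amara.
Round 4: Nadia 123, Yuki 73. Nadia has a majority.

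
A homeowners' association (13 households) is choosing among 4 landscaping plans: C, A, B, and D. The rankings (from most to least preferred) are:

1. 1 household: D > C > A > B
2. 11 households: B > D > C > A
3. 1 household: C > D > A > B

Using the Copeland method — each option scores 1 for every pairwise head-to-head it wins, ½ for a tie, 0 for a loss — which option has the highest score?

C: beats A; loses to B and D → score 1.
A: loses to C, B, and D → score 0.
B: beats C, A, and D → score 3.
D: beats C and A; loses to B → score 2.
B has the best pairwise record.

B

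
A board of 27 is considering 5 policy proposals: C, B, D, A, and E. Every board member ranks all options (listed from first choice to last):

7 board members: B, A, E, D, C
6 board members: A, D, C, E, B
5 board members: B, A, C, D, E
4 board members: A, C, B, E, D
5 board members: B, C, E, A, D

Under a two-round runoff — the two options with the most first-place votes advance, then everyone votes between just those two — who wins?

B

Round 1 first-place votes: C 0, B 17, D 0, A 10, E 0.
B and A advance.
Runoff: B is preferred to A by 17 voters; A by 10.
B wins the runoff.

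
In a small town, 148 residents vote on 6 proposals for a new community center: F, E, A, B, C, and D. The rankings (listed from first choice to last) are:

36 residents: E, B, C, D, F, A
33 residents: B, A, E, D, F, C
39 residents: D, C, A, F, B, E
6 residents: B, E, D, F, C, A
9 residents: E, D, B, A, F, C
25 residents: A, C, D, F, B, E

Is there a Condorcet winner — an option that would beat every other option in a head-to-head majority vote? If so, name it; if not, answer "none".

B vs F: 84–64 for B.
B vs E: 103–45 for B.
B vs A: 84–64 for B.
B vs C: 84–64 for B.
B vs D: 75–73 for B.
B beats every other option head-to-head.

B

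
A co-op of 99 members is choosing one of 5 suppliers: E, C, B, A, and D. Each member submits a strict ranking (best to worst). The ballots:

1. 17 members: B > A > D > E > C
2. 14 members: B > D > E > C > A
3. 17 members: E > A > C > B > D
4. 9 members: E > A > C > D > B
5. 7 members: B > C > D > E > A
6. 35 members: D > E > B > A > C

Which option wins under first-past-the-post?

First-place votes: E 26, C 0, B 38, A 0, D 35.
B has the most first-place votes.

B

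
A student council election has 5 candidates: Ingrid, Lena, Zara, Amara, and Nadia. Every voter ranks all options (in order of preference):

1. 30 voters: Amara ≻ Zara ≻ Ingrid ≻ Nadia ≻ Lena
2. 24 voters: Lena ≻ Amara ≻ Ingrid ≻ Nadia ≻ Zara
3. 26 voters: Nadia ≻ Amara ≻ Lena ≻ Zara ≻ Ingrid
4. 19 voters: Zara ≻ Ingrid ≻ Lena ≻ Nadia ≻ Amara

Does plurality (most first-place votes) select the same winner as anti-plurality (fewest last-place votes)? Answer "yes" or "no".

Plurality — first-place votes: Ingrid 0, Lena 24, Zara 19, Amara 30, Nadia 26. Winner: Amara.
Anti-plurality — last-place votes: Ingrid 26, Lena 30, Zara 24, Amara 19, Nadia 0. Winner: Nadia.
The two methods disagree.

no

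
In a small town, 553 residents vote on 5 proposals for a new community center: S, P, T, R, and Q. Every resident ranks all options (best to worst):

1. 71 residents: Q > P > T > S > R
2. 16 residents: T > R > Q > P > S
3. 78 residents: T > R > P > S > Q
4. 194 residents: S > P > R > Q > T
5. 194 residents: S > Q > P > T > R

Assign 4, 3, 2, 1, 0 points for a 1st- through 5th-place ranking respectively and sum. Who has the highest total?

S

S: 71·1 + 16·0 + 78·1 + 194·4 + 194·4 = 1701
P: 71·3 + 16·1 + 78·2 + 194·3 + 194·2 = 1355
T: 71·2 + 16·4 + 78·4 + 194·0 + 194·1 = 712
R: 71·0 + 16·3 + 78·3 + 194·2 + 194·0 = 670
Q: 71·4 + 16·2 + 78·0 + 194·1 + 194·3 = 1092
S has the highest Borda score (1701).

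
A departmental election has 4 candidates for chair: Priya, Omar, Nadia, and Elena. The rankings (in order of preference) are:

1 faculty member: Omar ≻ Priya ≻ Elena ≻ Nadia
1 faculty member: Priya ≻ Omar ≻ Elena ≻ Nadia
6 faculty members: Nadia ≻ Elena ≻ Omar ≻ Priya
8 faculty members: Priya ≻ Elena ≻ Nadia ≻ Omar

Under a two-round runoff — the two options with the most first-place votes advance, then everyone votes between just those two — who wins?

Priya

Round 1 first-place votes: Priya 9, Omar 1, Nadia 6, Elena 0.
Priya and Nadia advance.
Runoff: Priya is preferred to Nadia by 10 voters; Nadia by 6.
Priya wins the runoff.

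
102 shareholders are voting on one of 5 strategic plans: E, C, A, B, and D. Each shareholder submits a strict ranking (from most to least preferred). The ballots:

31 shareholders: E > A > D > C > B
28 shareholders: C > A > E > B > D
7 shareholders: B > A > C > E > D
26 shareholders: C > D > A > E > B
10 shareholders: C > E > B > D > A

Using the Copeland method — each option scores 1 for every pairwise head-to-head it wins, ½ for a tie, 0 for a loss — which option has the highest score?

E: beats B and D; loses to C and A → score 2.
C: beats E, A, B, and D → score 4.
A: beats E, B, and D; loses to C → score 3.
B: loses to E, C, A, and D → score 0.
D: beats B; loses to E, C, and A → score 1.
C has the best pairwise record.

C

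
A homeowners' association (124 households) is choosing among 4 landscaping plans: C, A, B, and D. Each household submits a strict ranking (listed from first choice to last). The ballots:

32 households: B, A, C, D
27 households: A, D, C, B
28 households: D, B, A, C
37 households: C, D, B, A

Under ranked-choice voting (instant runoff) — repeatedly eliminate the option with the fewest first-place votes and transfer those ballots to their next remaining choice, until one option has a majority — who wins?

C

Round 1: C 37, A 27, B 32, D 28. Eliminate A.
Round 2: C 37, B 32, D 55. Eliminate B.
Round 3: C 69, D 55. C has a majority.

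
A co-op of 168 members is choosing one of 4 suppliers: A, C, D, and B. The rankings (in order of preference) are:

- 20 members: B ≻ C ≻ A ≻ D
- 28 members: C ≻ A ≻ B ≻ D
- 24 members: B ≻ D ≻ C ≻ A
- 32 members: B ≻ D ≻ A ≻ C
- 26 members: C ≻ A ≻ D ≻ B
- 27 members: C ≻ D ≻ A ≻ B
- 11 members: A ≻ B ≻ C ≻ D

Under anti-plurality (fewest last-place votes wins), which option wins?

Last-place votes: A 24, C 32, D 59, B 53.
A is ranked last by the fewest voters, so A wins.

A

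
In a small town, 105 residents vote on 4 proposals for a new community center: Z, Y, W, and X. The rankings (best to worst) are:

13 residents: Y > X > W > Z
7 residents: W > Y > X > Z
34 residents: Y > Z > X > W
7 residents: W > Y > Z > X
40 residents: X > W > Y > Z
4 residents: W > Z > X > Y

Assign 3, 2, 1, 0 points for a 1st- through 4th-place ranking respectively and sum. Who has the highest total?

Y

Z: 13·0 + 7·0 + 34·2 + 7·1 + 40·0 + 4·2 = 83
Y: 13·3 + 7·2 + 34·3 + 7·2 + 40·1 + 4·0 = 209
W: 13·1 + 7·3 + 34·0 + 7·3 + 40·2 + 4·3 = 147
X: 13·2 + 7·1 + 34·1 + 7·0 + 40·3 + 4·1 = 191
Y has the highest Borda score (209).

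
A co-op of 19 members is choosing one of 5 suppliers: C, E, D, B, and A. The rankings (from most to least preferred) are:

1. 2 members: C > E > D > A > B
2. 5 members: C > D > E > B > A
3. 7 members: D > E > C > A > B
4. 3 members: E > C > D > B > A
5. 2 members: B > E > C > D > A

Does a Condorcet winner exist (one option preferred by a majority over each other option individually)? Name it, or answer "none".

none

Checking pairwise contests:
E beats C 12–7.
D beats E 12–7.
C beats D 12–7.
C beats B 17–2.
C beats A 19–0.
Every option loses at least one head-to-head, so there is no Condorcet winner.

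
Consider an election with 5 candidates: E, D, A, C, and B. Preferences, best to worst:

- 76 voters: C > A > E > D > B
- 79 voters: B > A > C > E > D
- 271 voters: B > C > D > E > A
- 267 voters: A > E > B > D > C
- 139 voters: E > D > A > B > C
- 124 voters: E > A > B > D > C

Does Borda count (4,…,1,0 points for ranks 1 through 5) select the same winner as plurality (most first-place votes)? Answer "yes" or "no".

no

Borda — scores: E 2355, D 1426, A 2183, C 1275, B 2321. Winner: E.
Plurality — first-place votes: E 263, D 0, A 267, C 76, B 350. Winner: B.
The two methods disagree.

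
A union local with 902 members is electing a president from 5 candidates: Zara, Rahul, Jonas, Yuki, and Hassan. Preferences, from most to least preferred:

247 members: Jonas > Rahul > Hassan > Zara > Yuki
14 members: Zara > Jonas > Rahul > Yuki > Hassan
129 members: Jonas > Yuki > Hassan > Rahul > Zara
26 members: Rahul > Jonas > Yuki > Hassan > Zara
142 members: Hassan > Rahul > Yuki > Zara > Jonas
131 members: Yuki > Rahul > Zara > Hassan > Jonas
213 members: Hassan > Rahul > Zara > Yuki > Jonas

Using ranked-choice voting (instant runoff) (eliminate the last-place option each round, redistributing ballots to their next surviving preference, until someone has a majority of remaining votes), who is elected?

Hassan

Round 1: Zara 14, Rahul 26, Jonas 376, Yuki 131, Hassan 355. Eliminate Zara.
Round 2: Rahul 26, Jonas 390, Yuki 131, Hassan 355. Eliminate Rahul.
Round 3: Jonas 416, Yuki 131, Hassan 355. Eliminate Yuki.
Round 4: Jonas 416, Hassan 486. Hassan has a majority.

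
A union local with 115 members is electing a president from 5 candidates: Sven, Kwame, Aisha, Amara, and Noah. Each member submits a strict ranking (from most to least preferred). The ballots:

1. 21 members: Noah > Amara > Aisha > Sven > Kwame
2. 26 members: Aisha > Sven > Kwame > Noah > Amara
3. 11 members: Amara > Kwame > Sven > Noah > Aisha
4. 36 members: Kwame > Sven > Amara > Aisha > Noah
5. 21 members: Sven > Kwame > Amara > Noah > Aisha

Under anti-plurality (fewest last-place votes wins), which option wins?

Last-place votes: Sven 0, Kwame 21, Aisha 32, Amara 26, Noah 36.
Sven is ranked last by the fewest voters, so Sven wins.

Sven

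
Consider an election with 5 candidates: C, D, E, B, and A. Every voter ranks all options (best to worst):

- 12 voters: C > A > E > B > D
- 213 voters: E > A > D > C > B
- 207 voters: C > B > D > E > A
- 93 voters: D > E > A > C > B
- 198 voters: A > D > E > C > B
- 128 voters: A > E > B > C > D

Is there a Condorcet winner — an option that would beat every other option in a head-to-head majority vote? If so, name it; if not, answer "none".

Checking pairwise contests:
D beats C 504–347.
A beats D 551–300.
D beats E 498–353.
C beats B 723–128.
E beats A 513–338.
Every option loses at least one head-to-head, so there is no Condorcet winner.

none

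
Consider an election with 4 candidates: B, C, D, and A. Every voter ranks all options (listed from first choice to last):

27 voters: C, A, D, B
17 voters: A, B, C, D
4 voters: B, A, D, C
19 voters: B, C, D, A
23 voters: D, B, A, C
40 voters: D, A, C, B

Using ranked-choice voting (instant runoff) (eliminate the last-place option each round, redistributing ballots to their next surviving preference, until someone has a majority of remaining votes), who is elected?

Round 1: B 23, C 27, D 63, A 17. Eliminate A.
Round 2: B 40, C 27, D 63. Eliminate C.
Round 3: B 40, D 90. D has a majority.

D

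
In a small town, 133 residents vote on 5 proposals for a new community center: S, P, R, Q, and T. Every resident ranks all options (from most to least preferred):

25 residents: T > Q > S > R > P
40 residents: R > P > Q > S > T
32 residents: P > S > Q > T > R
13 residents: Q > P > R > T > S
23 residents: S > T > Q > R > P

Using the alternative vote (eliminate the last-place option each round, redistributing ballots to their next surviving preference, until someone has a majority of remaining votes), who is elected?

Round 1: S 23, P 32, R 40, Q 13, T 25. Eliminate Q.
Round 2: S 23, P 45, R 40, T 25. Eliminate S.
Round 3: P 45, R 40, T 48. Eliminate R.
Round 4: P 85, T 48. P has a majority.

P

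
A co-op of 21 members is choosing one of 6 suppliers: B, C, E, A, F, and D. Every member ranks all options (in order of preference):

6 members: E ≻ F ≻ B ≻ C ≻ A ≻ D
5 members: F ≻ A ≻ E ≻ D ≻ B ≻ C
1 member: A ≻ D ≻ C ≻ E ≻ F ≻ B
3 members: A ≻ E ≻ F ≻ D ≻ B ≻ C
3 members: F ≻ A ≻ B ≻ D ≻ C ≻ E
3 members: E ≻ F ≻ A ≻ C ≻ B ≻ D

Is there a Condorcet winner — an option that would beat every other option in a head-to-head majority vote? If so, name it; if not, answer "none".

Checking pairwise contests:
E beats B 18–3.
B beats C 17–4.
A beats E 12–9.
F beats A 17–4.
E beats F 13–8.
B beats D 12–9.
Every option loses at least one head-to-head, so there is no Condorcet winner.

none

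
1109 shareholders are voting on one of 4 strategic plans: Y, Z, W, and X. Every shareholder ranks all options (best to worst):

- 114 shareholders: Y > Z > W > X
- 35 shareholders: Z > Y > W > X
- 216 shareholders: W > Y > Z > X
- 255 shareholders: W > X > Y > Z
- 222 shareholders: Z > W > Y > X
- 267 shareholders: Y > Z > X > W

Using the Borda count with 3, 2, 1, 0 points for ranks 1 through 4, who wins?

Y

Y: 114·3 + 35·2 + 216·2 + 255·1 + 222·1 + 267·3 = 2122
Z: 114·2 + 35·3 + 216·1 + 255·0 + 222·3 + 267·2 = 1749
W: 114·1 + 35·1 + 216·3 + 255·3 + 222·2 + 267·0 = 2006
X: 114·0 + 35·0 + 216·0 + 255·2 + 222·0 + 267·1 = 777
Y has the highest Borda score (2122).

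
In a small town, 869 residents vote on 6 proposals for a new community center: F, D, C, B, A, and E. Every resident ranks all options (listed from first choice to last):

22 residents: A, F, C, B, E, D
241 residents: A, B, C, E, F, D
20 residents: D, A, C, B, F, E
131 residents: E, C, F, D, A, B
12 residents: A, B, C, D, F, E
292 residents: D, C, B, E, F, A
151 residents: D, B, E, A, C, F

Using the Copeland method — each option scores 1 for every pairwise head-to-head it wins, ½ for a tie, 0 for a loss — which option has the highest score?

D

F: loses to D, C, B, A, and E → score 0.
D: beats F, C, B, A, and E → score 5.
C: beats F, B, and E; loses to D and A → score 3.
B: beats F, A, and E; loses to D and C → score 3.
A: beats F and C; loses to D, B, and E → score 2.
E: beats F and A; loses to D, C, and B → score 2.
D has the best pairwise record.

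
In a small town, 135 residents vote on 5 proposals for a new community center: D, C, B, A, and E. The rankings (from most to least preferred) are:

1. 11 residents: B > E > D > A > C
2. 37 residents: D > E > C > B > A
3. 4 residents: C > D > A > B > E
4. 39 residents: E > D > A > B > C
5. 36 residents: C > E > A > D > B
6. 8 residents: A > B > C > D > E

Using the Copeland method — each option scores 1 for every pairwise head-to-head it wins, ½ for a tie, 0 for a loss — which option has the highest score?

D: beats C, B, and A; loses to E → score 3.
C: beats B and A; loses to D and E → score 2.
B: loses to D, C, A, and E → score 0.
A: beats B; loses to D, C, and E → score 1.
E: beats D, C, B, and A → score 4.
E has the best pairwise record.

E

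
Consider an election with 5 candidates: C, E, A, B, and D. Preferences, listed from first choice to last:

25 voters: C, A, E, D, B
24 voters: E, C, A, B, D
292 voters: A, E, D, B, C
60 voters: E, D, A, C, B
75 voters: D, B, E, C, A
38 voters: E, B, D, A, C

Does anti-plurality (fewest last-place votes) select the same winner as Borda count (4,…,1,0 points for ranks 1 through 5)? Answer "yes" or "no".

Anti-plurality — last-place votes: C 330, E 0, A 75, B 85, D 24. Winner: E.
Borda — scores: C 307, E 1564, A 1449, B 655, D 1165. Winner: E.
The two methods agree.

yes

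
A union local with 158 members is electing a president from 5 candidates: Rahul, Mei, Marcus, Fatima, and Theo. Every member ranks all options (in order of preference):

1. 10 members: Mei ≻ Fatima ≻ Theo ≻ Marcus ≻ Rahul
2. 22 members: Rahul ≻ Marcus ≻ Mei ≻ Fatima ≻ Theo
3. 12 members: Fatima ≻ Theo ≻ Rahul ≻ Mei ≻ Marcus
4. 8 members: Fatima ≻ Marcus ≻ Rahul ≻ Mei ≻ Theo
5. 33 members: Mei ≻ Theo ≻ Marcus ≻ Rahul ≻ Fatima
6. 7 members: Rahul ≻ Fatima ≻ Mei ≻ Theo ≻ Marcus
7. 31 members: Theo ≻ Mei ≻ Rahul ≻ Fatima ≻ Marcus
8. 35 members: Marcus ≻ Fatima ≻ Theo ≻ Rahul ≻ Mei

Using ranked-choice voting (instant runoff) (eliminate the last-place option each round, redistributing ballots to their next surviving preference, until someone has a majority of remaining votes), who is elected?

Round 1: Rahul 29, Mei 43, Marcus 35, Fatima 20, Theo 31. Eliminate Fatima.
Round 2: Rahul 29, Mei 43, Marcus 43, Theo 43. Eliminate Rahul.
Round 3: Mei 50, Marcus 65, Theo 43. Eliminate Theo.
Round 4: Mei 93, Marcus 65. Mei has a majority.

Mei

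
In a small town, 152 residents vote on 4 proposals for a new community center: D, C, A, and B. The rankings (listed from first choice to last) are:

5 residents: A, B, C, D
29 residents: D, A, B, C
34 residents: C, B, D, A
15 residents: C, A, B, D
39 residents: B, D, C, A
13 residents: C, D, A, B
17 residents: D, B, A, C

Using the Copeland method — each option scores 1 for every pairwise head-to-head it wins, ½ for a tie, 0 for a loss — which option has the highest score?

D: beats C and A; loses to B → score 2.
C: beats A; loses to D and B → score 1.
A: loses to D, C, and B → score 0.
B: beats D, C, and A → score 3.
B has the best pairwise record.

B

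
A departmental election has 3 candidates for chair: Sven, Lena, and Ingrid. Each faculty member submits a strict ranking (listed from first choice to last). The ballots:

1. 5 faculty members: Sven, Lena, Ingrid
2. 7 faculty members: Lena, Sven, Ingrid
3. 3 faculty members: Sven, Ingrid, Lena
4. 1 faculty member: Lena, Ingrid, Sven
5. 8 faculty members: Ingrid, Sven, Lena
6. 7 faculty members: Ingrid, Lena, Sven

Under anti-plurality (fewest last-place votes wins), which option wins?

Sven

Last-place votes: Sven 8, Lena 11, Ingrid 12.
Sven is ranked last by the fewest voters, so Sven wins.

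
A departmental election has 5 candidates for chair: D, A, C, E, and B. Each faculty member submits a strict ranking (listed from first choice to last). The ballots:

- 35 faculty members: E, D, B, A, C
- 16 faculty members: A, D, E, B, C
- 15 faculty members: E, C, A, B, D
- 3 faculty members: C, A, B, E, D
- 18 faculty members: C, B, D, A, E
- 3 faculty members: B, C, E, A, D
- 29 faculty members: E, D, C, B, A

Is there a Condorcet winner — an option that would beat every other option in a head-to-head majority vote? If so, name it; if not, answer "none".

E

E vs D: 85–34 for E.
E vs A: 82–37 for E.
E vs C: 95–24 for E.
E vs B: 95–24 for E.
E beats every other option head-to-head.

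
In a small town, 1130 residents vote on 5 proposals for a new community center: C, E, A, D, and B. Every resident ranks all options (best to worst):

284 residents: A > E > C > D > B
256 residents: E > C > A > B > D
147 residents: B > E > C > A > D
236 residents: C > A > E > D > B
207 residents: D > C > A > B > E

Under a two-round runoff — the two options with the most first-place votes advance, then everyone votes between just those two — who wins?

Round 1 first-place votes: C 236, E 256, A 284, D 207, B 147.
A and E advance.
Runoff: A is preferred to E by 727 voters; E by 403.
A wins the runoff.

A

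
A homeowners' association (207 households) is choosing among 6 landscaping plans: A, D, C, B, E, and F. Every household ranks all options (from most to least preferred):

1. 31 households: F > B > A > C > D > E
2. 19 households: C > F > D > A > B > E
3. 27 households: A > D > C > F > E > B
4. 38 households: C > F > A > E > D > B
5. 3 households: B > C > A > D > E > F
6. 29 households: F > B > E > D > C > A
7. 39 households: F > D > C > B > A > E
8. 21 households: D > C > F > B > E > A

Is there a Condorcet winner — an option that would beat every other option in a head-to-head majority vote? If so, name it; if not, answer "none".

Checking pairwise contests:
D beats A 108–99.
F beats D 156–51.
D beats C 116–91.
D beats B 144–63.
A beats E 157–50.
C beats F 108–99.
Every option loses at least one head-to-head, so there is no Condorcet winner.

none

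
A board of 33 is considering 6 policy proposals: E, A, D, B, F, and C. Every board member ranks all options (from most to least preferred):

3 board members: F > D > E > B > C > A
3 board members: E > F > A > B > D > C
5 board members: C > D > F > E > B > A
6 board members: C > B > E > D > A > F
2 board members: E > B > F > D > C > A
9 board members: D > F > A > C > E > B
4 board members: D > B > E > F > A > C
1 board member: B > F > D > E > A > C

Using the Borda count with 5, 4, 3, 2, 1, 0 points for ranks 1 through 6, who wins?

E: 3·3 + 3·5 + 5·2 + 6·3 + 2·5 + 9·1 + 4·3 + 1·2 = 85
A: 3·0 + 3·3 + 5·0 + 6·1 + 2·0 + 9·3 + 4·1 + 1·1 = 47
D: 3·4 + 3·1 + 5·4 + 6·2 + 2·2 + 9·5 + 4·5 + 1·3 = 119
B: 3·2 + 3·2 + 5·1 + 6·4 + 2·4 + 9·0 + 4·4 + 1·5 = 70
F: 3·5 + 3·4 + 5·3 + 6·0 + 2·3 + 9·4 + 4·2 + 1·4 = 96
C: 3·1 + 3·0 + 5·5 + 6·5 + 2·1 + 9·2 + 4·0 + 1·0 = 78
D has the highest Borda score (119).

D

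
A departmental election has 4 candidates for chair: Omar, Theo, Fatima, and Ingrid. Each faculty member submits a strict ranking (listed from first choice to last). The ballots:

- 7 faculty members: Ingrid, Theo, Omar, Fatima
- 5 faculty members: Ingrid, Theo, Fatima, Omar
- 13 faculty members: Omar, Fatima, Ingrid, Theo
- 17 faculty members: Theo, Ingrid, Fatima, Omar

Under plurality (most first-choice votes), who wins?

First-place votes: Omar 13, Theo 17, Fatima 0, Ingrid 12.
Theo has the most first-place votes.

Theo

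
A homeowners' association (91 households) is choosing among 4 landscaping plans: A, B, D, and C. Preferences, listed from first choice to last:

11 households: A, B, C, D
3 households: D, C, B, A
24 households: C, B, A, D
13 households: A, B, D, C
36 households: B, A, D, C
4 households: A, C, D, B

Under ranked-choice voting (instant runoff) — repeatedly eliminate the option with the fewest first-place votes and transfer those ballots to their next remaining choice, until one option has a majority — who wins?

Round 1: A 28, B 36, D 3, C 24. Eliminate D.
Round 2: A 28, B 36, C 27. Eliminate C.
Round 3: A 28, B 63. B has a majority.

B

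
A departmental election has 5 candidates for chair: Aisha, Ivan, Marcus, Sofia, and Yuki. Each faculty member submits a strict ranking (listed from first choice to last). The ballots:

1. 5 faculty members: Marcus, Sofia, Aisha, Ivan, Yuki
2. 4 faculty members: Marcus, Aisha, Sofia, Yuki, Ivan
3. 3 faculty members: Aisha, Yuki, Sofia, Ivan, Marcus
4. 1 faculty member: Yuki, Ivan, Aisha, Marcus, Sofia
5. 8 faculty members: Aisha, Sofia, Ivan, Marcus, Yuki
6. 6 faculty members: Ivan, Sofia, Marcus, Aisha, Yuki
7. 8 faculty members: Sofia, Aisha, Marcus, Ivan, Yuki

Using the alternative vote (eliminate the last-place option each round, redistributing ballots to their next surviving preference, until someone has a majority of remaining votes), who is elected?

Sofia

Round 1: Aisha 11, Ivan 6, Marcus 9, Sofia 8, Yuki 1. Eliminate Yuki.
Round 2: Aisha 11, Ivan 7, Marcus 9, Sofia 8. Eliminate Ivan.
Round 3: Aisha 12, Marcus 9, Sofia 14. Eliminate Marcus.
Round 4: Aisha 16, Sofia 19. Sofia has a majority.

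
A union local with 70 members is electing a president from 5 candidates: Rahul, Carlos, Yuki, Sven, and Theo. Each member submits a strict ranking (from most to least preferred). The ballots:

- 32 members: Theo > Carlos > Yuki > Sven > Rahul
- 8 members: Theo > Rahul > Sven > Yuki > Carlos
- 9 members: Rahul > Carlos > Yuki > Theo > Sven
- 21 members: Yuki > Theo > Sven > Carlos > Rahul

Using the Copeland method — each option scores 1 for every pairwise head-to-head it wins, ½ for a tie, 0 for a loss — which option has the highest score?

Theo

Rahul: loses to Carlos, Yuki, Sven, and Theo → score 0.
Carlos: beats Rahul, Yuki, and Sven; loses to Theo → score 3.
Yuki: beats Rahul and Sven; loses to Carlos and Theo → score 2.
Sven: beats Rahul; loses to Carlos, Yuki, and Theo → score 1.
Theo: beats Rahul, Carlos, Yuki, and Sven → score 4.
Theo has the best pairwise record.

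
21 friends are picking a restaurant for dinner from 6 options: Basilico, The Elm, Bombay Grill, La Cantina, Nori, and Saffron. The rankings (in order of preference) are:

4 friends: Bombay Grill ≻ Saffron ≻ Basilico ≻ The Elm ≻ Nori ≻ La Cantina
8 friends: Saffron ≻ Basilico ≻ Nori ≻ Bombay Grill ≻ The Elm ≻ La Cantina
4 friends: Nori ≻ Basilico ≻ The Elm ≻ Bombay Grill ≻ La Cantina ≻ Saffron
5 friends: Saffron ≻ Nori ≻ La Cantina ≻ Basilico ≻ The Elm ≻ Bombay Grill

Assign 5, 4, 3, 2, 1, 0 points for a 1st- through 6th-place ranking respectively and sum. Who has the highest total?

Saffron

Basilico: 4·3 + 8·4 + 4·4 + 5·2 = 70
The Elm: 4·2 + 8·1 + 4·3 + 5·1 = 33
Bombay Grill: 4·5 + 8·2 + 4·2 + 5·0 = 44
La Cantina: 4·0 + 8·0 + 4·1 + 5·3 = 19
Nori: 4·1 + 8·3 + 4·5 + 5·4 = 68
Saffron: 4·4 + 8·5 + 4·0 + 5·5 = 81
Saffron has the highest Borda score (81).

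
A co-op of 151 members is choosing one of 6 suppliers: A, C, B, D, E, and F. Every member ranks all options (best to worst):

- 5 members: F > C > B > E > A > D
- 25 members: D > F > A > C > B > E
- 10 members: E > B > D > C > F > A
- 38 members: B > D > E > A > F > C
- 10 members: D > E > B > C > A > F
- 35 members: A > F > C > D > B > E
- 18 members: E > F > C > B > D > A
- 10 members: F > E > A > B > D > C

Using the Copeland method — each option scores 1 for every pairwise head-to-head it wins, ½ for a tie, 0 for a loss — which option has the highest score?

A: beats C and F; loses to B, D, and E → score 2.
C: beats B; loses to A, D, E, and F → score 1.
B: beats A, D, and E; loses to C and F → score 3.
D: beats A, C, E, and F; loses to B → score 4.
E: beats A, C, and F; loses to B and D → score 3.
F: beats C and B; loses to A, D, and E → score 2.
D has the best pairwise record.

D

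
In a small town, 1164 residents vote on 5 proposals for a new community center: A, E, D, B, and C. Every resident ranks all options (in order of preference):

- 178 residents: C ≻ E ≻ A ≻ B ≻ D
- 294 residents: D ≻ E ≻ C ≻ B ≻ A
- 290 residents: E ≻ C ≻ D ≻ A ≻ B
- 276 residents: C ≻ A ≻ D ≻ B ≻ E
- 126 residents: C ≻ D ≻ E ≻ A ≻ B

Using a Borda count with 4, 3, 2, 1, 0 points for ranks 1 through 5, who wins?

C

A: 178·2 + 294·0 + 290·1 + 276·3 + 126·1 = 1600
E: 178·3 + 294·3 + 290·4 + 276·0 + 126·2 = 2828
D: 178·0 + 294·4 + 290·2 + 276·2 + 126·3 = 2686
B: 178·1 + 294·1 + 290·0 + 276·1 + 126·0 = 748
C: 178·4 + 294·2 + 290·3 + 276·4 + 126·4 = 3778
C has the highest Borda score (3778).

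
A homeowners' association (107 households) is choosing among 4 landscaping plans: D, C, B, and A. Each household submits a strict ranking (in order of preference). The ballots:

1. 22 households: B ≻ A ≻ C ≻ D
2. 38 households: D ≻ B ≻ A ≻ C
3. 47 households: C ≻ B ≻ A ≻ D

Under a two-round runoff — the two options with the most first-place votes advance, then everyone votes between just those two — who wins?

Round 1 first-place votes: D 38, C 47, B 22, A 0.
C and D advance.
Runoff: C is preferred to D by 69 voters; D by 38.
C wins the runoff.

C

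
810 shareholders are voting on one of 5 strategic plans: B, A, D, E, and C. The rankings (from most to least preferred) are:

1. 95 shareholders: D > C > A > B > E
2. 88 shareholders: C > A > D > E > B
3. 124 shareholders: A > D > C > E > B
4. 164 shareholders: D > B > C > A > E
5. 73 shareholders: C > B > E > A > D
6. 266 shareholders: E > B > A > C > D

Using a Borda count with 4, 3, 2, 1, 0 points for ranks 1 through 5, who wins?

B: 95·1 + 88·0 + 124·0 + 164·3 + 73·3 + 266·3 = 1604
A: 95·2 + 88·3 + 124·4 + 164·1 + 73·1 + 266·2 = 1719
D: 95·4 + 88·2 + 124·3 + 164·4 + 73·0 + 266·0 = 1584
E: 95·0 + 88·1 + 124·1 + 164·0 + 73·2 + 266·4 = 1422
C: 95·3 + 88·4 + 124·2 + 164·2 + 73·4 + 266·1 = 1771
C has the highest Borda score (1771).

C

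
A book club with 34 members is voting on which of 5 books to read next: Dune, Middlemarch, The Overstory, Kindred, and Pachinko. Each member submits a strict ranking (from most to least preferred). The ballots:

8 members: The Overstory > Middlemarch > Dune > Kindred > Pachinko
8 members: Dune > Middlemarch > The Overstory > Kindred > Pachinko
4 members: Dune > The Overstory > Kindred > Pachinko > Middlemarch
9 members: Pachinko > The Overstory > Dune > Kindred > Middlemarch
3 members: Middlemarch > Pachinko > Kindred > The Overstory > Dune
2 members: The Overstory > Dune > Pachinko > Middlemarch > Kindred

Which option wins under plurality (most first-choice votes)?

First-place votes: Dune 12, Middlemarch 3, The Overstory 10, Kindred 0, Pachinko 9.
Dune has the most first-place votes.

Dune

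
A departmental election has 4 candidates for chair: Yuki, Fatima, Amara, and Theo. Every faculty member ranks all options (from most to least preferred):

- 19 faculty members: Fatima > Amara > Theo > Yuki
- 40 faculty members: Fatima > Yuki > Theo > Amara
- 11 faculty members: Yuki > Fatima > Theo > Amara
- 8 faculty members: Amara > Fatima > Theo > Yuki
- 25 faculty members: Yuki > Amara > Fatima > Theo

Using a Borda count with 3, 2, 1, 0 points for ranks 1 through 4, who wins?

Yuki: 19·0 + 40·2 + 11·3 + 8·0 + 25·3 = 188
Fatima: 19·3 + 40·3 + 11·2 + 8·2 + 25·1 = 240
Amara: 19·2 + 40·0 + 11·0 + 8·3 + 25·2 = 112
Theo: 19·1 + 40·1 + 11·1 + 8·1 + 25·0 = 78
Fatima has the highest Borda score (240).

Fatima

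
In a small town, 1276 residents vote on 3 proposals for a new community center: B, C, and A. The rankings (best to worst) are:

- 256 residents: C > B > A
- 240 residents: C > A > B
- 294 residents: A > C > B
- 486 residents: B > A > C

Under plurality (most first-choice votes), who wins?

C

First-place votes: B 486, C 496, A 294.
C has the most first-place votes.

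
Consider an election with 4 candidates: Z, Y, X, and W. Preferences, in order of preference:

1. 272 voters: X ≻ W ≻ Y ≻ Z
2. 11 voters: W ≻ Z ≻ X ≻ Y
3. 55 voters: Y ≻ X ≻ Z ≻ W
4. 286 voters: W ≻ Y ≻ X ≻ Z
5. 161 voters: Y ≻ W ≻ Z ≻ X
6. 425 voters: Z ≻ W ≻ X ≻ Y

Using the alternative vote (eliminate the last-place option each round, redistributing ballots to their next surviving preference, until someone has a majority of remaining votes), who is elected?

W

Round 1: Z 425, Y 216, X 272, W 297. Eliminate Y.
Round 2: Z 425, X 327, W 458. Eliminate X.
Round 3: Z 480, W 730. W has a majority.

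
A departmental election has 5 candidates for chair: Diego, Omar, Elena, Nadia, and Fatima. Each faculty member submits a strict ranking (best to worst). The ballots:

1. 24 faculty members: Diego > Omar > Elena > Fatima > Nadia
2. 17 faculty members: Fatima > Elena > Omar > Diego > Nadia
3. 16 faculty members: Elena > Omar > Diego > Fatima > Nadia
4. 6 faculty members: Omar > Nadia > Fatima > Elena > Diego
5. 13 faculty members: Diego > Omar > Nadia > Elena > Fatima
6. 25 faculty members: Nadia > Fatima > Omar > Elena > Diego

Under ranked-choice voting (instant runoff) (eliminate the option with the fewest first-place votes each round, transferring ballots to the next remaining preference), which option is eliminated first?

Round 1: Diego 37, Omar 6, Elena 16, Nadia 25, Fatima 17. Eliminate Omar.

Omar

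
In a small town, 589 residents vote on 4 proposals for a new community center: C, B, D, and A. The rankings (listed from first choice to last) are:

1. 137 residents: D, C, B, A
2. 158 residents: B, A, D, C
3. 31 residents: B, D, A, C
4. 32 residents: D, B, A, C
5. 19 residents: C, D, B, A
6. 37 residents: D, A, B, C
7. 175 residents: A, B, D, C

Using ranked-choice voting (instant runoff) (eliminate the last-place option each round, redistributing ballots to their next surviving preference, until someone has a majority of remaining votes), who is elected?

Round 1: C 19, B 189, D 206, A 175. Eliminate C.
Round 2: B 189, D 225, A 175. Eliminate A.
Round 3: B 364, D 225. B has a majority.

B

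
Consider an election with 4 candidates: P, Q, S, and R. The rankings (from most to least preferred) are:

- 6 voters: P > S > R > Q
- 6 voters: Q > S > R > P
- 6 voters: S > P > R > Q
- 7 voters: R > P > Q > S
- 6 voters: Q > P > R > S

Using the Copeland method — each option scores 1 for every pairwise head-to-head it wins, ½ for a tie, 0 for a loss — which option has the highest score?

P

P: beats Q, S, and R → score 3.
Q: beats S; loses to P and R → score 1.
S: beats R; loses to P and Q → score 1.
R: beats Q; loses to P and S → score 1.
P has the best pairwise record.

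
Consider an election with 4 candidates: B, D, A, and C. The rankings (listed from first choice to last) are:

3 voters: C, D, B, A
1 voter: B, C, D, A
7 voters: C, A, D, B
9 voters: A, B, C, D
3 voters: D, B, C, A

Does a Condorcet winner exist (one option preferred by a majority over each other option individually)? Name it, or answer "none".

Checking pairwise contests:
D beats B 13–10.
A beats D 16–7.
C beats A 14–9.
B beats C 13–10.
Every option loses at least one head-to-head, so there is no Condorcet winner.

none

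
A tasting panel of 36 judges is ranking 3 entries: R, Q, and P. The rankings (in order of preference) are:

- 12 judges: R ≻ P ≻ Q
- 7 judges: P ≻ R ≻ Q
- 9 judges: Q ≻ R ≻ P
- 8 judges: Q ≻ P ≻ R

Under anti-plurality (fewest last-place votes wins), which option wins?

Last-place votes: R 8, Q 19, P 9.
R is ranked last by the fewest voters, so R wins.

R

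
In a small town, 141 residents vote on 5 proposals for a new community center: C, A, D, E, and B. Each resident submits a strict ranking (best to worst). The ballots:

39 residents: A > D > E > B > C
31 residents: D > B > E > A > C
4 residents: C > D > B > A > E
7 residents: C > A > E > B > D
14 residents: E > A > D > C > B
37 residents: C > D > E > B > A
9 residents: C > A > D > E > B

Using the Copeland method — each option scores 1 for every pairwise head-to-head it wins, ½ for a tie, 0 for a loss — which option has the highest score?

D

C: beats B; loses to A, D, and E → score 1.
A: beats C; loses to D, E, and B → score 1.
D: beats C, A, E, and B → score 4.
E: beats C, A, and B; loses to D → score 3.
B: beats A; loses to C, D, and E → score 1.
D has the best pairwise record.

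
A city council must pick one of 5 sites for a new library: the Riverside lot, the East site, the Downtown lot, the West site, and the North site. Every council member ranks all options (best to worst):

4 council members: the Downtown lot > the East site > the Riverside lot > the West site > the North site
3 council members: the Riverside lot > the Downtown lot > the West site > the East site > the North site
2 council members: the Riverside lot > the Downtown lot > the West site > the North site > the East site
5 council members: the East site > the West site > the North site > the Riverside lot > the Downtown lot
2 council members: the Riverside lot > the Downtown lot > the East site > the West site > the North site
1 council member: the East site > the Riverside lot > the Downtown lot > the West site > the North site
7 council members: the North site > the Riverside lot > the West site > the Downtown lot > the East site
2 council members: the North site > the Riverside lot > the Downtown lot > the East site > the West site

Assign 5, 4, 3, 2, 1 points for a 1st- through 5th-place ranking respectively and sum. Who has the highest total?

the Riverside lot: 4·3 + 3·5 + 2·5 + 5·2 + 2·5 + 1·4 + 7·4 + 2·4 = 97
the East site: 4·4 + 3·2 + 2·1 + 5·5 + 2·3 + 1·5 + 7·1 + 2·2 = 71
the Downtown lot: 4·5 + 3·4 + 2·4 + 5·1 + 2·4 + 1·3 + 7·2 + 2·3 = 76
the West site: 4·2 + 3·3 + 2·3 + 5·4 + 2·2 + 1·2 + 7·3 + 2·1 = 72
the North site: 4·1 + 3·1 + 2·2 + 5·3 + 2·1 + 1·1 + 7·5 + 2·5 = 74
the Riverside lot has the highest Borda score (97).

the Riverside lot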